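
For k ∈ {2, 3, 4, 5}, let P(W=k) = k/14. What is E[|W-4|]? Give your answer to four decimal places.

E[|W-4|] = Σ |w-4|·P(W=w)
 = 2·1/7 + 1·3/14 + 0·2/7 + 1·5/14
 = 2/7 + 3/14 + 0 + 5/14
 = 6/7

0.8571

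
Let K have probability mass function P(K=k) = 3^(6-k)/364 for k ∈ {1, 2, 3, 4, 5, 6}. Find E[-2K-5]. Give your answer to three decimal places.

-7.984

E[-2K-5] = Σ (-2k-5)·P(K=k)
 = (-7)·243/364 + (-9)·81/364 + (-11)·27/364 + (-13)·9/364 + (-15)·3/364 + (-17)·1/364
 = (-243/52) + (-729/364) + (-297/364) + (-9/28) + (-45/364) + (-17/364)
 = -1453/182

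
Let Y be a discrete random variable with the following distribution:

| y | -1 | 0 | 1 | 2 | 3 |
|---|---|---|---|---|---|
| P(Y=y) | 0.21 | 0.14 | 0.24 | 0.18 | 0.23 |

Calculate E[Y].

E[Y] = Σ y·P(Y=y)
 = (-1)·0.21 + 0·0.14 + 1·0.24 + 2·0.18 + 3·0.23
 = (-0.21) + 0 + 0.24 + 0.36 + 0.69
 = 1.08

1.08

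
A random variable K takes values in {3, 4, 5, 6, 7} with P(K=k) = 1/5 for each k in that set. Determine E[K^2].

E[K^2] = Σ k^2·P(K=k)
 = 9·1/5 + 16·1/5 + 25·1/5 + 36·1/5 + 49·1/5
 = 9/5 + 16/5 + 5 + 36/5 + 49/5
 = 27

27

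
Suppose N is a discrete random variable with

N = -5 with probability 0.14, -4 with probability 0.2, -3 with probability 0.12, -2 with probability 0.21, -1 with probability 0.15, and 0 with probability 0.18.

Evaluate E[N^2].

E[N^2] = Σ n^2·P(N=n)
 = 25·0.14 + 16·0.2 + 9·0.12 + 4·0.21 + 1·0.15 + 0·0.18
 = 3.5 + 3.2 + 1.08 + 0.84 + 0.15 + 0
 = 8.77

8.77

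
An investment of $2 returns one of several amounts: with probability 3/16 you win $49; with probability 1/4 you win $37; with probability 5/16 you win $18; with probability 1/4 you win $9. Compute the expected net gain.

24.3125

E[payout] = 49·3/16 + 37·1/4 + 18·5/16 + 9·1/4
 = 147/16 + 37/4 + 45/8 + 9/4
 = 421/16
Net = 421/16 - 2 = 389/16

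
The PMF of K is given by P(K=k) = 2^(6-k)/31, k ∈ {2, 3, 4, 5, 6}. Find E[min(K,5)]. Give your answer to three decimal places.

E[min(K,5)] = Σ min(k,5)·P(K=k)
 = 2·16/31 + 3·8/31 + 4·4/31 + 5·2/31 + 5·1/31
 = 32/31 + 24/31 + 16/31 + 10/31 + 5/31
 = 87/31

2.806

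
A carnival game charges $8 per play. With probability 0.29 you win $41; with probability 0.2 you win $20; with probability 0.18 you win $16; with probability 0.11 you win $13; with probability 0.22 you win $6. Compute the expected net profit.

13.52

E[payout] = 41·0.29 + 20·0.2 + 16·0.18 + 13·0.11 + 6·0.22
 = 11.89 + 4 + 2.88 + 1.43 + 1.32
 = 21.52
Net = 21.52 - 8 = 13.52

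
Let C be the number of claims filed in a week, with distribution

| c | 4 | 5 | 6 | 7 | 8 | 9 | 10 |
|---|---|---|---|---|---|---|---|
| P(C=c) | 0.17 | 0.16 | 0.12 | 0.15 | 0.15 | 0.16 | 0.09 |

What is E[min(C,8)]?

E[min(C,8)] = Σ min(c,8)·P(C=c)
 = 4·0.17 + 5·0.16 + 6·0.12 + 7·0.15 + 8·0.15 + 8·0.16 + 8·0.09
 = 0.68 + 0.8 + 0.72 + 1.05 + 1.2 + 1.28 + 0.72
 = 6.45

6.45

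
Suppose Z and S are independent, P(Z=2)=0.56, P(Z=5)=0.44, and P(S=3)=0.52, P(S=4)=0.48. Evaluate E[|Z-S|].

E[|Z-S|] = Σ_z Σ_s |z-s| · P(Z=z)P(S=s)
 = 1·0.2912 + 2·0.2688 + 2·0.2288 + 1·0.2112
 = 0.2912 + 0.5376 + 0.4576 + 0.2112
 = 1.4976

1.4976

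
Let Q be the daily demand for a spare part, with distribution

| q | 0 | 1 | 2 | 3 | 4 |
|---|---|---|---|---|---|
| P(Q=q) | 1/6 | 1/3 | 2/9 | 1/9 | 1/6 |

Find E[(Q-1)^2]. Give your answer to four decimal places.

E[(Q-1)^2] = Σ (q-1)^2·P(Q=q)
 = 1·1/6 + 0·1/3 + 1·2/9 + 4·1/9 + 9·1/6
 = 1/6 + 0 + 2/9 + 4/9 + 3/2
 = 7/3

2.3333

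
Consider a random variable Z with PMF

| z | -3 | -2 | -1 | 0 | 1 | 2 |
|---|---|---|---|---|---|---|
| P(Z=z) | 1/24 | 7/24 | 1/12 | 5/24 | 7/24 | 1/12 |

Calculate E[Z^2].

E[Z^2] = Σ z^2·P(Z=z)
 = 9·1/24 + 4·7/24 + 1·1/12 + 0·5/24 + 1·7/24 + 4·1/12
 = 3/8 + 7/6 + 1/12 + 0 + 7/24 + 1/3
 = 9/4

2.25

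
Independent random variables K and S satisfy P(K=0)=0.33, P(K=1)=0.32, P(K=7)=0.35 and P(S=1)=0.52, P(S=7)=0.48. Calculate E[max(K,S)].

E[max(K,S)] = Σ_k Σ_s max(k,s) · P(K=k)P(S=s)
 = 1·0.1716 + 7·0.1584 + 1·0.1664 + 7·0.1536 + 7·0.182 + 7·0.168
 = 0.1716 + 1.1088 + 0.1664 + 1.0752 + 1.274 + 1.176
 = 4.972

4.972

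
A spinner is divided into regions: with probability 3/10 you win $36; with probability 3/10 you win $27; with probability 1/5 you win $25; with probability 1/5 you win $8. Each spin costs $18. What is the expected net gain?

E[payout] = 36·3/10 + 27·3/10 + 25·1/5 + 8·1/5
 = 54/5 + 81/10 + 5 + 8/5
 = 51/2
Net = 51/2 - 18 = 15/2

7.5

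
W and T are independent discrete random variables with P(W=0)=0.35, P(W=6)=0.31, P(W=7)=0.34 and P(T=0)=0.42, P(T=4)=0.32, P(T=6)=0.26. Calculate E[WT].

12.0416

E[WT] = Σ_w Σ_t wt · P(W=w)P(T=t)
 = 0·0.147 + 0·0.112 + 0·0.091 + 0·0.1302 + 24·0.0992 + 36·0.0806 + 0·0.1428 + 28·0.1088 + 42·0.0884
 = 0 + 0 + 0 + 0 + 2.3808 + 2.9016 + 0 + 3.0464 + 3.7128
 = 12.0416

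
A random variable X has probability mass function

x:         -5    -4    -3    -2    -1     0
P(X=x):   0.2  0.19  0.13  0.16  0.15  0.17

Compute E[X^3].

-42.1

E[X^3] = Σ x^3·P(X=x)
 = (-125)·0.2 + (-64)·0.19 + (-27)·0.13 + (-8)·0.16 + (-1)·0.15 + 0·0.17
 = (-25) + (-12.16) + (-3.51) + (-1.28) + (-0.15) + 0
 = -42.1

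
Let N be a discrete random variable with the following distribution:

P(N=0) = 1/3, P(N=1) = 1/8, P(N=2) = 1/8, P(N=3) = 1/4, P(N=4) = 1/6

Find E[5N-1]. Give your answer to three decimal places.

7.958

E[5N-1] = Σ (5n-1)·P(N=n)
 = (-1)·1/3 + 4·1/8 + 9·1/8 + 14·1/4 + 19·1/6
 = (-1/3) + 1/2 + 9/8 + 7/2 + 19/6
 = 191/24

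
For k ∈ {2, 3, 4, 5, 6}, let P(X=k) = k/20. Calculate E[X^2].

E[X^2] = Σ x^2·P(X=x)
 = 4·1/10 + 9·3/20 + 16·1/5 + 25·1/4 + 36·3/10
 = 2/5 + 27/20 + 16/5 + 25/4 + 54/5
 = 22

22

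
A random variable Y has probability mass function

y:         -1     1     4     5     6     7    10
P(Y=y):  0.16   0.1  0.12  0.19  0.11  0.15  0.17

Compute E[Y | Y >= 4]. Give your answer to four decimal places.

6.5405

P(Y >= 4) = 0.12 + 0.19 + 0.11 + 0.15 + 0.17 = 0.74.
E[Y | Y >= 4] = [4·0.12 + 5·0.19 + 6·0.11 + 7·0.15 + 10·0.17] / 0.74
 = 4.84 / 0.74
 = 242/37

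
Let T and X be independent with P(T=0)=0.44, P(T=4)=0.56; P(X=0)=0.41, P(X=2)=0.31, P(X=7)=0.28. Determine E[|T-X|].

E[|T-X|] = Σ_t Σ_x |t-x| · P(T=t)P(X=x)
 = 0·0.1804 + 2·0.1364 + 7·0.1232 + 4·0.2296 + 2·0.1736 + 3·0.1568
 = 0 + 0.2728 + 0.8624 + 0.9184 + 0.3472 + 0.4704
 = 2.8712

2.8712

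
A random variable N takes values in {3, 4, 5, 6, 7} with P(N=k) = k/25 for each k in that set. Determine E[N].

5.4

E[N] = Σ n·P(N=n)
 = 3·3/25 + 4·4/25 + 5·1/5 + 6·6/25 + 7·7/25
 = 9/25 + 16/25 + 1 + 36/25 + 49/25
 = 27/5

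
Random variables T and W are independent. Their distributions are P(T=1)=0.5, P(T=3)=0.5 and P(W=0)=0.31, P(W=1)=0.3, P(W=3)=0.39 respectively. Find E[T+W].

3.47

E[T+W] = Σ_t Σ_w (t+w) · P(T=t)P(W=w)
 = 1·0.155 + 2·0.15 + 4·0.195 + 3·0.155 + 4·0.15 + 6·0.195
 = 0.155 + 0.3 + 0.78 + 0.465 + 0.6 + 1.17
 = 3.47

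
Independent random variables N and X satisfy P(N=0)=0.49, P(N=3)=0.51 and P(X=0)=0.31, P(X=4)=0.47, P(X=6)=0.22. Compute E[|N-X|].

E[|N-X|] = Σ_n Σ_x |n-x| · P(N=n)P(X=x)
 = 0·0.1519 + 4·0.2303 + 6·0.1078 + 3·0.1581 + 1·0.2397 + 3·0.1122
 = 0 + 0.9212 + 0.6468 + 0.4743 + 0.2397 + 0.3366
 = 2.6186

2.6186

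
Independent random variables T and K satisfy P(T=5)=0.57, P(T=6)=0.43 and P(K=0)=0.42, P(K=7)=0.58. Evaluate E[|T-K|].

E[|T-K|] = Σ_t Σ_k |t-k| · P(T=t)P(K=k)
 = 5·0.2394 + 2·0.3306 + 6·0.1806 + 1·0.2494
 = 1.197 + 0.6612 + 1.0836 + 0.2494
 = 3.1912

3.1912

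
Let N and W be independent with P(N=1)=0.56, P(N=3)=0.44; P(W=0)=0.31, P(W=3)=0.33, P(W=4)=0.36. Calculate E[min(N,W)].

E[min(N,W)] = Σ_n Σ_w min(n,w) · P(N=n)P(W=w)
 = 0·0.1736 + 1·0.1848 + 1·0.2016 + 0·0.1364 + 3·0.1452 + 3·0.1584
 = 0 + 0.1848 + 0.2016 + 0 + 0.4356 + 0.4752
 = 1.2972

1.2972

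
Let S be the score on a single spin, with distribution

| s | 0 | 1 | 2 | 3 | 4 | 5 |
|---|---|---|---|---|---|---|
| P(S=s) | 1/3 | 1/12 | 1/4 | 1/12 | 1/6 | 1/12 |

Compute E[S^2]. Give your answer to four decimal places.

E[S^2] = Σ s^2·P(S=s)
 = 0·1/3 + 1·1/12 + 4·1/4 + 9·1/12 + 16·1/6 + 25·1/12
 = 0 + 1/12 + 1 + 3/4 + 8/3 + 25/12
 = 79/12

6.5833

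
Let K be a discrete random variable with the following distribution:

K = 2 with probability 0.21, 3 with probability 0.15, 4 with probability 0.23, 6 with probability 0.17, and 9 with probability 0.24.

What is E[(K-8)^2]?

E[(K-8)^2] = Σ (k-8)^2·P(K=k)
 = 36·0.21 + 25·0.15 + 16·0.23 + 4·0.17 + 1·0.24
 = 7.56 + 3.75 + 3.68 + 0.68 + 0.24
 = 15.91

15.91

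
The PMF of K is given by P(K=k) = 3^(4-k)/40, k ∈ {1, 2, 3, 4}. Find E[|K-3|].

E[|K-3|] = Σ |k-3|·P(K=k)
 = 2·27/40 + 1·9/40 + 0·3/40 + 1·1/40
 = 27/20 + 9/40 + 0 + 1/40
 = 8/5

1.6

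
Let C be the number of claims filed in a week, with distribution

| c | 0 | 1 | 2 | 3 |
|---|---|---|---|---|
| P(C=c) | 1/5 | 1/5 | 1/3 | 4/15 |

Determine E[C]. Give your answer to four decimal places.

1.6667

E[C] = Σ c·P(C=c)
 = 0·1/5 + 1·1/5 + 2·1/3 + 3·4/15
 = 0 + 1/5 + 2/3 + 4/5
 = 5/3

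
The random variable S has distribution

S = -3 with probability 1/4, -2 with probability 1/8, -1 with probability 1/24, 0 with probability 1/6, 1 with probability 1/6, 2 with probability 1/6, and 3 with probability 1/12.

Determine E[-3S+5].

5.875

E[-3S+5] = Σ (-3s+5)·P(S=s)
 = 14·1/4 + 11·1/8 + 8·1/24 + 5·1/6 + 2·1/6 + (-1)·1/6 + (-4)·1/12
 = 7/2 + 11/8 + 1/3 + 5/6 + 1/3 + (-1/6) + (-1/3)
 = 47/8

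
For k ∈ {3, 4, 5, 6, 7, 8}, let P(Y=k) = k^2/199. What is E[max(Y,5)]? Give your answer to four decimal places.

6.6382

E[max(Y,5)] = Σ max(y,5)·P(Y=y)
 = 5·9/199 + 5·16/199 + 5·25/199 + 6·36/199 + 7·49/199 + 8·64/199
 = 45/199 + 80/199 + 125/199 + 216/199 + 343/199 + 512/199
 = 1321/199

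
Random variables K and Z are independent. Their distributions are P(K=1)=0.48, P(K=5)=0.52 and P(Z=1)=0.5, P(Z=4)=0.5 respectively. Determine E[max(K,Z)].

3.8

E[max(K,Z)] = Σ_k Σ_z max(k,z) · P(K=k)P(Z=z)
 = 1·0.24 + 4·0.24 + 5·0.26 + 5·0.26
 = 0.24 + 0.96 + 1.3 + 1.3
 = 3.8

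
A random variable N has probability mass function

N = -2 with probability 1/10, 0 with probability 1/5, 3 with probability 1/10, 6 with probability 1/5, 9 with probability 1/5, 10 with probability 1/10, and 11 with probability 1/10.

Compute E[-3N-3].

E[-3N-3] = Σ (-3n-3)·P(N=n)
 = 3·1/10 + (-3)·1/5 + (-12)·1/10 + (-21)·1/5 + (-30)·1/5 + (-33)·1/10 + (-36)·1/10
 = 3/10 + (-3/5) + (-6/5) + (-21/5) + (-6) + (-33/10) + (-18/5)
 = -93/5

-18.6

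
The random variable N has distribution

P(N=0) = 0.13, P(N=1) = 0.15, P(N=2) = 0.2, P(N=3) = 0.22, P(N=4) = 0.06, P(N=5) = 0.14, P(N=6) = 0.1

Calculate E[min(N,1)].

0.87

E[min(N,1)] = Σ min(n,1)·P(N=n)
 = 0·0.13 + 1·0.15 + 1·0.2 + 1·0.22 + 1·0.06 + 1·0.14 + 1·0.1
 = 0 + 0.15 + 0.2 + 0.22 + 0.06 + 0.14 + 0.1
 = 0.87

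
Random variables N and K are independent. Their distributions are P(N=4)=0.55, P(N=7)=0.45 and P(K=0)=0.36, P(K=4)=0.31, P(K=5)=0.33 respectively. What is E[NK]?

15.4615

E[NK] = Σ_n Σ_k nk · P(N=n)P(K=k)
 = 0·0.198 + 16·0.1705 + 20·0.1815 + 0·0.162 + 28·0.1395 + 35·0.1485
 = 0 + 2.728 + 3.63 + 0 + 3.906 + 5.1975
 = 15.4615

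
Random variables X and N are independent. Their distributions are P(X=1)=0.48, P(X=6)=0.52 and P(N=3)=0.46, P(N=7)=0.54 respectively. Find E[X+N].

E[X+N] = Σ_x Σ_n (x+n) · P(X=x)P(N=n)
 = 4·0.2208 + 8·0.2592 + 9·0.2392 + 13·0.2808
 = 0.8832 + 2.0736 + 2.1528 + 3.6504
 = 8.76

8.76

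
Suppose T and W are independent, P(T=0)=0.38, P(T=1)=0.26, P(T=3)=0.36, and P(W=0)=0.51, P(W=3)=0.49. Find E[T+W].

2.81

E[T+W] = Σ_t Σ_w (t+w) · P(T=t)P(W=w)
 = 0·0.1938 + 3·0.1862 + 1·0.1326 + 4·0.1274 + 3·0.1836 + 6·0.1764
 = 0 + 0.5586 + 0.1326 + 0.5096 + 0.5508 + 1.0584
 = 2.81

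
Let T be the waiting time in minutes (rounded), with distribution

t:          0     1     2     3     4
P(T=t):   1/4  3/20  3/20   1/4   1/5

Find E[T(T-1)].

4.2

E[T(T-1)] = Σ t(t-1)·P(T=t)
 = 0·1/4 + 0·3/20 + 2·3/20 + 6·1/4 + 12·1/5
 = 0 + 0 + 3/10 + 3/2 + 12/5
 = 21/5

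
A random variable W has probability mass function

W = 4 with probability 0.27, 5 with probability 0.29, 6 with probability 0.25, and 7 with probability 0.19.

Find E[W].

5.36

E[W] = Σ w·P(W=w)
 = 4·0.27 + 5·0.29 + 6·0.25 + 7·0.19
 = 1.08 + 1.45 + 1.5 + 1.33
 = 5.36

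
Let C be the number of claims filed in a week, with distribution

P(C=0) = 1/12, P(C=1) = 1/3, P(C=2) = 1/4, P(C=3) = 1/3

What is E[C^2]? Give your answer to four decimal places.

E[C^2] = Σ c^2·P(C=c)
 = 0·1/12 + 1·1/3 + 4·1/4 + 9·1/3
 = 0 + 1/3 + 1 + 3
 = 13/3

4.3333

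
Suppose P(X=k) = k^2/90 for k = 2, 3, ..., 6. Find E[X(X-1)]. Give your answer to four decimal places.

20.3778

E[X(X-1)] = Σ x(x-1)·P(X=x)
 = 2·2/45 + 6·1/10 + 12·8/45 + 20·5/18 + 30·2/5
 = 4/45 + 3/5 + 32/15 + 50/9 + 12
 = 917/45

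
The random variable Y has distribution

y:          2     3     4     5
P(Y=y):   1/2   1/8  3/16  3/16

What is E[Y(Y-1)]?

E[Y(Y-1)] = Σ y(y-1)·P(Y=y)
 = 2·1/2 + 6·1/8 + 12·3/16 + 20·3/16
 = 1 + 3/4 + 9/4 + 15/4
 = 31/4

7.75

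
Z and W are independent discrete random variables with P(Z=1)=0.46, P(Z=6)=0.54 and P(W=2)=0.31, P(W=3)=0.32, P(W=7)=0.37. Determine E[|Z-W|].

E[|Z-W|] = Σ_z Σ_w |z-w| · P(Z=z)P(W=w)
 = 1·0.1426 + 2·0.1472 + 6·0.1702 + 4·0.1674 + 3·0.1728 + 1·0.1998
 = 0.1426 + 0.2944 + 1.0212 + 0.6696 + 0.5184 + 0.1998
 = 2.846

2.846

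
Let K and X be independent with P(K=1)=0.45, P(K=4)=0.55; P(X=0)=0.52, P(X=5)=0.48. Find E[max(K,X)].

3.778

E[max(K,X)] = Σ_k Σ_x max(k,x) · P(K=k)P(X=x)
 = 1·0.234 + 5·0.216 + 4·0.286 + 5·0.264
 = 0.234 + 1.08 + 1.144 + 1.32
 = 3.778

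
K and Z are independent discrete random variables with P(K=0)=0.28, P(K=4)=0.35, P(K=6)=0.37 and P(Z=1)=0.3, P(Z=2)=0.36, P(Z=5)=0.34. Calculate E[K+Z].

E[K+Z] = Σ_k Σ_z (k+z) · P(K=k)P(Z=z)
 = 1·0.084 + 2·0.1008 + 5·0.0952 + 5·0.105 + 6·0.126 + 9·0.119 + 7·0.111 + 8·0.1332 + 11·0.1258
 = 0.084 + 0.2016 + 0.476 + 0.525 + 0.756 + 1.071 + 0.777 + 1.0656 + 1.3838
 = 6.34

6.34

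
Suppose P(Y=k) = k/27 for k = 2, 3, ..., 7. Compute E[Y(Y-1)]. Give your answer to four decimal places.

E[Y(Y-1)] = Σ y(y-1)·P(Y=y)
 = 2·2/27 + 6·1/9 + 12·4/27 + 20·5/27 + 30·2/9 + 42·7/27
 = 4/27 + 2/3 + 16/9 + 100/27 + 20/3 + 98/9
 = 644/27

23.8519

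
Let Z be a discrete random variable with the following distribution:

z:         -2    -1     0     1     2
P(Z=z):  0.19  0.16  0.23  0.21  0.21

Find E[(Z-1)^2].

E[(Z-1)^2] = Σ (z-1)^2·P(Z=z)
 = 9·0.19 + 4·0.16 + 1·0.23 + 0·0.21 + 1·0.21
 = 1.71 + 0.64 + 0.23 + 0 + 0.21
 = 2.79

2.79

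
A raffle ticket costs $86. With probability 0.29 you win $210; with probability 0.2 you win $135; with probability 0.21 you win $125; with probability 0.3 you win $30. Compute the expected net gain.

37.15

E[payout] = 210·0.29 + 135·0.2 + 125·0.21 + 30·0.3
 = 60.9 + 27 + 26.25 + 9
 = 123.15
Net = 123.15 - 86 = 37.15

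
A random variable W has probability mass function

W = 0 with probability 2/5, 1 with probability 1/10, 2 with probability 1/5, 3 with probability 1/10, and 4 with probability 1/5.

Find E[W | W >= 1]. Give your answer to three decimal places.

2.667

P(W >= 1) = 1/10 + 1/5 + 1/10 + 1/5 = 3/5.
E[W | W >= 1] = [1·1/10 + 2·1/5 + 3·1/10 + 4·1/5] / (3/5)
 = 8/5 / (3/5)
 = 8/3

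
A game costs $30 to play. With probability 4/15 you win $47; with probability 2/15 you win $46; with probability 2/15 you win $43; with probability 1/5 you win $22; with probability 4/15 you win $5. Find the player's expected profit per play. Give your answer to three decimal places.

0.133

E[payout] = 47·4/15 + 46·2/15 + 43·2/15 + 22·1/5 + 5·4/15
 = 188/15 + 92/15 + 86/15 + 22/5 + 4/3
 = 452/15
Net = 452/15 - 30 = 2/15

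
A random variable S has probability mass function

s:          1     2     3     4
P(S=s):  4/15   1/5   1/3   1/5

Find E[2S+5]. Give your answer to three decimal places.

9.933

E[2S+5] = Σ (2s+5)·P(S=s)
 = 7·4/15 + 9·1/5 + 11·1/3 + 13·1/5
 = 28/15 + 9/5 + 11/3 + 13/5
 = 149/15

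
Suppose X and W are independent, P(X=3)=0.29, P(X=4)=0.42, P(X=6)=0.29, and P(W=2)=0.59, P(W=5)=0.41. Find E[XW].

E[XW] = Σ_x Σ_w xw · P(X=x)P(W=w)
 = 6·0.1711 + 15·0.1189 + 8·0.2478 + 20·0.1722 + 12·0.1711 + 30·0.1189
 = 1.0266 + 1.7835 + 1.9824 + 3.444 + 2.0532 + 3.567
 = 13.8567

13.8567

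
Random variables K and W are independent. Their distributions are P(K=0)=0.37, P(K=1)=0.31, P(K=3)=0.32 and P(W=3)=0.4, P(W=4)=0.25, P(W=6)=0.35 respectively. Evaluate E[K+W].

5.57

E[K+W] = Σ_k Σ_w (k+w) · P(K=k)P(W=w)
 = 3·0.148 + 4·0.0925 + 6·0.1295 + 4·0.124 + 5·0.0775 + 7·0.1085 + 6·0.128 + 7·0.08 + 9·0.112
 = 0.444 + 0.37 + 0.777 + 0.496 + 0.3875 + 0.7595 + 0.768 + 0.56 + 1.008
 = 5.57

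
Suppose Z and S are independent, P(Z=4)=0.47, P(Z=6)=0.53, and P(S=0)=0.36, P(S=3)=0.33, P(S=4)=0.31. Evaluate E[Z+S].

E[Z+S] = Σ_z Σ_s (z+s) · P(Z=z)P(S=s)
 = 4·0.1692 + 7·0.1551 + 8·0.1457 + 6·0.1908 + 9·0.1749 + 10·0.1643
 = 0.6768 + 1.0857 + 1.1656 + 1.1448 + 1.5741 + 1.643
 = 7.29

7.29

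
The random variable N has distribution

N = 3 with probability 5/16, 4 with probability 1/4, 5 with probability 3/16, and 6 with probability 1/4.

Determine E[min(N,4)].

3.6875

E[min(N,4)] = Σ min(n,4)·P(N=n)
 = 3·5/16 + 4·1/4 + 4·3/16 + 4·1/4
 = 15/16 + 1 + 3/4 + 1
 = 59/16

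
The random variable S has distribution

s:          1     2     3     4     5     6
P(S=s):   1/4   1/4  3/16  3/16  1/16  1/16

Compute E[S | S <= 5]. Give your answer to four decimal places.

P(S <= 5) = 1/4 + 1/4 + 3/16 + 3/16 + 1/16 = 15/16.
E[S | S <= 5] = [1·1/4 + 2·1/4 + 3·3/16 + 4·3/16 + 5·1/16] / (15/16)
 = 19/8 / (15/16)
 = 38/15

2.5333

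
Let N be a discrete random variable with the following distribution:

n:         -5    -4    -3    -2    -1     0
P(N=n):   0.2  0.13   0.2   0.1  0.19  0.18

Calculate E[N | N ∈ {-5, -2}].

P(N ∈ {-5, -2}) = 0.2 + 0.1 = 0.3.
E[N | N ∈ {-5, -2}] = [(-5)·0.2 + (-2)·0.1] / 0.3
 = -1.2 / 0.3
 = -4

-4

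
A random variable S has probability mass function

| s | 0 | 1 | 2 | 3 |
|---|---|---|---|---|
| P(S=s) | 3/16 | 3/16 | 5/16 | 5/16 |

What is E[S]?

1.75

E[S] = Σ s·P(S=s)
 = 0·3/16 + 1·3/16 + 2·5/16 + 3·5/16
 = 0 + 3/16 + 5/8 + 15/16
 = 7/4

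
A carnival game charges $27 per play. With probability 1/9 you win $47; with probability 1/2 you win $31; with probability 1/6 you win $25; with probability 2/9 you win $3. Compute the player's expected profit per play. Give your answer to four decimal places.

E[payout] = 47·1/9 + 31·1/2 + 25·1/6 + 3·2/9
 = 47/9 + 31/2 + 25/6 + 2/3
 = 230/9
Net = 230/9 - 27 = -13/9

-1.4444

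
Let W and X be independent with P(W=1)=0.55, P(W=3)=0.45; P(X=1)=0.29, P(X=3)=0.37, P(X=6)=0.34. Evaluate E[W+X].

5.34

E[W+X] = Σ_w Σ_x (w+x) · P(W=w)P(X=x)
 = 2·0.1595 + 4·0.2035 + 7·0.187 + 4·0.1305 + 6·0.1665 + 9·0.153
 = 0.319 + 0.814 + 1.309 + 0.522 + 0.999 + 1.377
 = 5.34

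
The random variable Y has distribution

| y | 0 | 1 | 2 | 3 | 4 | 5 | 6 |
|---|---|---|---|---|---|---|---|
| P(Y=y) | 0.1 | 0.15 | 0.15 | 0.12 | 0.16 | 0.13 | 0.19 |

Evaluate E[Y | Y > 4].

5.59375

P(Y > 4) = 0.13 + 0.19 = 0.32.
E[Y | Y > 4] = [5·0.13 + 6·0.19] / 0.32
 = 1.79 / 0.32
 = 179/32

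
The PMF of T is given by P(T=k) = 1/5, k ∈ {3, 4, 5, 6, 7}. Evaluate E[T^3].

E[T^3] = Σ t^3·P(T=t)
 = 27·1/5 + 64·1/5 + 125·1/5 + 216·1/5 + 343·1/5
 = 27/5 + 64/5 + 25 + 216/5 + 343/5
 = 155

155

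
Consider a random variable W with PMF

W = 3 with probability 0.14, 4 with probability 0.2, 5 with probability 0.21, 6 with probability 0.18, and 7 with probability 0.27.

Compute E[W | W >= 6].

6.6

P(W >= 6) = 0.18 + 0.27 = 0.45.
E[W | W >= 6] = [6·0.18 + 7·0.27] / 0.45
 = 2.97 / 0.45
 = 33/5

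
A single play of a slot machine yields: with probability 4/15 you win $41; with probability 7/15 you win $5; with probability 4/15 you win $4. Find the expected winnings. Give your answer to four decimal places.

E[payout] = 41·4/15 + 5·7/15 + 4·4/15
 = 164/15 + 7/3 + 16/15
 = 43/3

14.3333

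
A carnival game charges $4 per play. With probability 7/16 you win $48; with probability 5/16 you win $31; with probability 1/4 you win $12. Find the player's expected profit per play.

29.6875

E[payout] = 48·7/16 + 31·5/16 + 12·1/4
 = 21 + 155/16 + 3
 = 539/16
Net = 539/16 - 4 = 475/16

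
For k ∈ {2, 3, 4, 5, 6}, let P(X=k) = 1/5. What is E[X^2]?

E[X^2] = Σ x^2·P(X=x)
 = 4·1/5 + 9·1/5 + 16·1/5 + 25·1/5 + 36·1/5
 = 4/5 + 9/5 + 16/5 + 5 + 36/5
 = 18

18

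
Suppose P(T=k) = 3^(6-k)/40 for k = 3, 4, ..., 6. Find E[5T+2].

19.25

E[5T+2] = Σ (5t+2)·P(T=t)
 = 17·27/40 + 22·9/40 + 27·3/40 + 32·1/40
 = 459/40 + 99/20 + 81/40 + 4/5
 = 77/4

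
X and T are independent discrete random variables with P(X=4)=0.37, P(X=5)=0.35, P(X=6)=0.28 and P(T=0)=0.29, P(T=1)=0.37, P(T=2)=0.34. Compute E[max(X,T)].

E[max(X,T)] = Σ_x Σ_t max(x,t) · P(X=x)P(T=t)
 = 4·0.1073 + 4·0.1369 + 4·0.1258 + 5·0.1015 + 5·0.1295 + 5·0.119 + 6·0.0812 + 6·0.1036 + 6·0.0952
 = 0.4292 + 0.5476 + 0.5032 + 0.5075 + 0.6475 + 0.595 + 0.4872 + 0.6216 + 0.5712
 = 4.91

4.91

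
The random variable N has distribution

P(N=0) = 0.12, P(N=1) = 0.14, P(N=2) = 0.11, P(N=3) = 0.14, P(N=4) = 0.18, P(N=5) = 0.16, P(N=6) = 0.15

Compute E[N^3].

E[N^3] = Σ n^3·P(N=n)
 = 0·0.12 + 1·0.14 + 8·0.11 + 27·0.14 + 64·0.18 + 125·0.16 + 216·0.15
 = 0 + 0.14 + 0.88 + 3.78 + 11.52 + 20 + 32.4
 = 68.72

68.72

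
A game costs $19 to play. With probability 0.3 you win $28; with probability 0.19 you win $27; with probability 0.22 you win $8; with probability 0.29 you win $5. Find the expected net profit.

E[payout] = 28·0.3 + 27·0.19 + 8·0.22 + 5·0.29
 = 8.4 + 5.13 + 1.76 + 1.45
 = 16.74
Net = 16.74 - 19 = -2.26

-2.26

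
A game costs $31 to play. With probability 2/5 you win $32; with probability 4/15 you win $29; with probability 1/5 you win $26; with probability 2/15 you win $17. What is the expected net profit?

E[payout] = 32·2/5 + 29·4/15 + 26·1/5 + 17·2/15
 = 64/5 + 116/15 + 26/5 + 34/15
 = 28
Net = 28 - 31 = -3

-3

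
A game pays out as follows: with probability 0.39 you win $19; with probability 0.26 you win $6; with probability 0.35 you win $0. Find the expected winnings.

E[payout] = 19·0.39 + 6·0.26 + 0·0.35
 = 7.41 + 1.56 + 0
 = 8.97

8.97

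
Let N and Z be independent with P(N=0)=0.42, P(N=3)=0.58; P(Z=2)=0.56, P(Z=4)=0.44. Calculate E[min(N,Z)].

E[min(N,Z)] = Σ_n Σ_z min(n,z) · P(N=n)P(Z=z)
 = 0·0.2352 + 0·0.1848 + 2·0.3248 + 3·0.2552
 = 0 + 0 + 0.6496 + 0.7656
 = 1.4152

1.4152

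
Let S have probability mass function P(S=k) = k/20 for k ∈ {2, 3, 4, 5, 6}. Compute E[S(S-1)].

17.5

E[S(S-1)] = Σ s(s-1)·P(S=s)
 = 2·1/10 + 6·3/20 + 12·1/5 + 20·1/4 + 30·3/10
 = 1/5 + 9/10 + 12/5 + 5 + 9
 = 35/2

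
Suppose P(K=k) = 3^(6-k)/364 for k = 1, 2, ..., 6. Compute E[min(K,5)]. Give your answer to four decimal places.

E[min(K,5)] = Σ min(k,5)·P(K=k)
 = 1·243/364 + 2·81/364 + 3·27/364 + 4·9/364 + 5·3/364 + 5·1/364
 = 243/364 + 81/182 + 81/364 + 9/91 + 15/364 + 5/364
 = 271/182

1.4890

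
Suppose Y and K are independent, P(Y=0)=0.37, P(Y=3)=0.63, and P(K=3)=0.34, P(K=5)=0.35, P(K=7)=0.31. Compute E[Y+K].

6.83

E[Y+K] = Σ_y Σ_k (y+k) · P(Y=y)P(K=k)
 = 3·0.1258 + 5·0.1295 + 7·0.1147 + 6·0.2142 + 8·0.2205 + 10·0.1953
 = 0.3774 + 0.6475 + 0.8029 + 1.2852 + 1.764 + 1.953
 = 6.83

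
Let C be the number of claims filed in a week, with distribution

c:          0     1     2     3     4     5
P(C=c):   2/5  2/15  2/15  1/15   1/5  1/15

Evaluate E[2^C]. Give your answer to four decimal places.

7.0667

E[2^C] = Σ 2^c·P(C=c)
 = 1·2/5 + 2·2/15 + 4·2/15 + 8·1/15 + 16·1/5 + 32·1/15
 = 2/5 + 4/15 + 8/15 + 8/15 + 16/5 + 32/15
 = 106/15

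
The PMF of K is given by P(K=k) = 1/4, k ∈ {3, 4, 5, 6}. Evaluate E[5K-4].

18.5

E[5K-4] = Σ (5k-4)·P(K=k)
 = 11·1/4 + 16·1/4 + 21·1/4 + 26·1/4
 = 11/4 + 4 + 21/4 + 13/2
 = 37/2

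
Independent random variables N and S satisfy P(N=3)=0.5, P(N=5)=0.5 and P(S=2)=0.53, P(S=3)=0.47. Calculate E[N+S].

6.47

E[N+S] = Σ_n Σ_s (n+s) · P(N=n)P(S=s)
 = 5·0.265 + 6·0.235 + 7·0.265 + 8·0.235
 = 1.325 + 1.41 + 1.855 + 1.88
 = 6.47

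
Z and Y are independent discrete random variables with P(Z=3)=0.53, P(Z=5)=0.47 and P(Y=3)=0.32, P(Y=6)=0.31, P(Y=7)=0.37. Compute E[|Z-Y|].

E[|Z-Y|] = Σ_z Σ_y |z-y| · P(Z=z)P(Y=y)
 = 0·0.1696 + 3·0.1643 + 4·0.1961 + 2·0.1504 + 1·0.1457 + 2·0.1739
 = 0 + 0.4929 + 0.7844 + 0.3008 + 0.1457 + 0.3478
 = 2.0716

2.0716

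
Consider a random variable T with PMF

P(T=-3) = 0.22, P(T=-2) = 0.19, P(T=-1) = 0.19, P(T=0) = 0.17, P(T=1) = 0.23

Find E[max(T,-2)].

-0.78

E[max(T,-2)] = Σ max(t,-2)·P(T=t)
 = (-2)·0.22 + (-2)·0.19 + (-1)·0.19 + 0·0.17 + 1·0.23
 = (-0.44) + (-0.38) + (-0.19) + 0 + 0.23
 = -0.78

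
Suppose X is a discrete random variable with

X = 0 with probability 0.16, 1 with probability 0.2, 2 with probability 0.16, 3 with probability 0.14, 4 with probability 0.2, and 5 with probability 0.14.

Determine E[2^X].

E[2^X] = Σ 2^x·P(X=x)
 = 1·0.16 + 2·0.2 + 4·0.16 + 8·0.14 + 16·0.2 + 32·0.14
 = 0.16 + 0.4 + 0.64 + 1.12 + 3.2 + 4.48
 = 10

10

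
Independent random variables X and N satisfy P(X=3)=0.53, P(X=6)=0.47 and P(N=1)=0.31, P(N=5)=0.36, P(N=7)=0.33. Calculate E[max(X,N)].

E[max(X,N)] = Σ_x Σ_n max(x,n) · P(X=x)P(N=n)
 = 3·0.1643 + 5·0.1908 + 7·0.1749 + 6·0.1457 + 6·0.1692 + 7·0.1551
 = 0.4929 + 0.954 + 1.2243 + 0.8742 + 1.0152 + 1.0857
 = 5.6463

5.6463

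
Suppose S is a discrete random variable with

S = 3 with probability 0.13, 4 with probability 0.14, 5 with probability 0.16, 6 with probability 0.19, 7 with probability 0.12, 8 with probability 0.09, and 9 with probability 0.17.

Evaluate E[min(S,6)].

E[min(S,6)] = Σ min(s,6)·P(S=s)
 = 3·0.13 + 4·0.14 + 5·0.16 + 6·0.19 + 6·0.12 + 6·0.09 + 6·0.17
 = 0.39 + 0.56 + 0.8 + 1.14 + 0.72 + 0.54 + 1.02
 = 5.17

5.17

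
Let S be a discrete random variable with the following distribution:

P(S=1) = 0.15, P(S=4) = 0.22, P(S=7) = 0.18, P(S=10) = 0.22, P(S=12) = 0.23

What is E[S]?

7.25

E[S] = Σ s·P(S=s)
 = 1·0.15 + 4·0.22 + 7·0.18 + 10·0.22 + 12·0.23
 = 0.15 + 0.88 + 1.26 + 2.2 + 2.76
 = 7.25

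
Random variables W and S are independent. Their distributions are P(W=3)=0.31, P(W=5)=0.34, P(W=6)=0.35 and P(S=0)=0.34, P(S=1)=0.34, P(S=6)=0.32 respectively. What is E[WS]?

E[WS] = Σ_w Σ_s ws · P(W=w)P(S=s)
 = 0·0.1054 + 3·0.1054 + 18·0.0992 + 0·0.1156 + 5·0.1156 + 30·0.1088 + 0·0.119 + 6·0.119 + 36·0.112
 = 0 + 0.3162 + 1.7856 + 0 + 0.578 + 3.264 + 0 + 0.714 + 4.032
 = 10.6898

10.6898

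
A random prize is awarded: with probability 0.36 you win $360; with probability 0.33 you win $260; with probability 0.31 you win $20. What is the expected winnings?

E[payout] = 360·0.36 + 260·0.33 + 20·0.31
 = 129.6 + 85.8 + 6.2
 = 221.6

221.6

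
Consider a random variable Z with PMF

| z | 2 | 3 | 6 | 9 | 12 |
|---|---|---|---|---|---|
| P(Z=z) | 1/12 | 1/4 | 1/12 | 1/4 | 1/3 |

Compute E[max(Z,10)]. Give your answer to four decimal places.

10.6667

E[max(Z,10)] = Σ max(z,10)·P(Z=z)
 = 10·1/12 + 10·1/4 + 10·1/12 + 10·1/4 + 12·1/3
 = 5/6 + 5/2 + 5/6 + 5/2 + 4
 = 32/3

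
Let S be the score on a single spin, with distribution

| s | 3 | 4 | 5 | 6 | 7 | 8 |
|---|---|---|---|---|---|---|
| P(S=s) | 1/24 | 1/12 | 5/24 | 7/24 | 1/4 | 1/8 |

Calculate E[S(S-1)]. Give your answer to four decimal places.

E[S(S-1)] = Σ s(s-1)·P(S=s)
 = 6·1/24 + 12·1/12 + 20·5/24 + 30·7/24 + 42·1/4 + 56·1/8
 = 1/4 + 1 + 25/6 + 35/4 + 21/2 + 7
 = 95/3

31.6667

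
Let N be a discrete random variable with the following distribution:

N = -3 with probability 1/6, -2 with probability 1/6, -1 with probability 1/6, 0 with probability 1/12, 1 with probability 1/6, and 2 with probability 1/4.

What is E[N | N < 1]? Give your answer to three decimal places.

P(N < 1) = 1/6 + 1/6 + 1/6 + 1/12 = 7/12.
E[N | N < 1] = [(-3)·1/6 + (-2)·1/6 + (-1)·1/6 + 0·1/12] / (7/12)
 = -1 / (7/12)
 = -12/7

-1.714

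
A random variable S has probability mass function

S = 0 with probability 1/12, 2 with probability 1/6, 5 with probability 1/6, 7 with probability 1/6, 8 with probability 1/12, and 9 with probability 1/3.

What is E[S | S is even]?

P(S is even) = 1/12 + 1/6 + 1/12 = 1/3.
E[S | S is even] = [0·1/12 + 2·1/6 + 8·1/12] / (1/3)
 = 1 / (1/3)
 = 3

3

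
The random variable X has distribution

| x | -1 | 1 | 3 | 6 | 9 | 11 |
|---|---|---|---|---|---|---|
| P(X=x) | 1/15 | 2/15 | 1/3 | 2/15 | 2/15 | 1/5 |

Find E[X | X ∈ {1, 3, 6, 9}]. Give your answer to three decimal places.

P(X ∈ {1, 3, 6, 9}) = 2/15 + 1/3 + 2/15 + 2/15 = 11/15.
E[X | X ∈ {1, 3, 6, 9}] = [1·2/15 + 3·1/3 + 6·2/15 + 9·2/15] / (11/15)
 = 47/15 / (11/15)
 = 47/11

4.273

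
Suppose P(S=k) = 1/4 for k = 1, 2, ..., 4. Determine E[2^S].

E[2^S] = Σ 2^s·P(S=s)
 = 2·1/4 + 4·1/4 + 8·1/4 + 16·1/4
 = 1/2 + 1 + 2 + 4
 = 15/2

7.5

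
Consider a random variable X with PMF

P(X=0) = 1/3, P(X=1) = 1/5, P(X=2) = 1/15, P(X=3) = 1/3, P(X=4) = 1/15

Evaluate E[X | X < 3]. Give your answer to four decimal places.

P(X < 3) = 1/3 + 1/5 + 1/15 = 3/5.
E[X | X < 3] = [0·1/3 + 1·1/5 + 2·1/15] / (3/5)
 = 1/3 / (3/5)
 = 5/9

0.5556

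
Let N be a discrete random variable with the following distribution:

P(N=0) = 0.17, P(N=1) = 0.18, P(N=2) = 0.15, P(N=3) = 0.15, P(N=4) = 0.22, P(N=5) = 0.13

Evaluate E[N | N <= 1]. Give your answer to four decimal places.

P(N <= 1) = 0.17 + 0.18 = 0.35.
E[N | N <= 1] = [0·0.17 + 1·0.18] / 0.35
 = 0.18 / 0.35
 = 18/35

0.5143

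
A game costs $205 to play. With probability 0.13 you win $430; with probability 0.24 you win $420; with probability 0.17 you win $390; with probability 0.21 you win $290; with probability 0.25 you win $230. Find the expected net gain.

E[payout] = 430·0.13 + 420·0.24 + 390·0.17 + 290·0.21 + 230·0.25
 = 55.9 + 100.8 + 66.3 + 60.9 + 57.5
 = 341.4
Net = 341.4 - 205 = 136.4

136.4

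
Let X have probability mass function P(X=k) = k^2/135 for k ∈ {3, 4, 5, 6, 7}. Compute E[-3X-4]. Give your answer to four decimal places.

-21.2222

E[-3X-4] = Σ (-3x-4)·P(X=x)
 = (-13)·1/15 + (-16)·16/135 + (-19)·5/27 + (-22)·4/15 + (-25)·49/135
 = (-13/15) + (-256/135) + (-95/27) + (-88/15) + (-245/27)
 = -191/9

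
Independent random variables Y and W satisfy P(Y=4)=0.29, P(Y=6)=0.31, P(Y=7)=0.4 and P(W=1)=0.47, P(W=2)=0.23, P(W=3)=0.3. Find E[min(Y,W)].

E[min(Y,W)] = Σ_y Σ_w min(y,w) · P(Y=y)P(W=w)
 = 1·0.1363 + 2·0.0667 + 3·0.087 + 1·0.1457 + 2·0.0713 + 3·0.093 + 1·0.188 + 2·0.092 + 3·0.12
 = 0.1363 + 0.1334 + 0.261 + 0.1457 + 0.1426 + 0.279 + 0.188 + 0.184 + 0.36
 = 1.83

1.83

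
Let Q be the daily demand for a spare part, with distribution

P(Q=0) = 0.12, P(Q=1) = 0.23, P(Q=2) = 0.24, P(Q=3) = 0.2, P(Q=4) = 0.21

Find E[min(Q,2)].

1.53

E[min(Q,2)] = Σ min(q,2)·P(Q=q)
 = 0·0.12 + 1·0.23 + 2·0.24 + 2·0.2 + 2·0.21
 = 0 + 0.23 + 0.48 + 0.4 + 0.42
 = 1.53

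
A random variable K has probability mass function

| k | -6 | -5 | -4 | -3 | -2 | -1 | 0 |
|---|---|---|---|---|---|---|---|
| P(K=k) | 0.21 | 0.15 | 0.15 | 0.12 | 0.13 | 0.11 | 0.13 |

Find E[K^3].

E[K^3] = Σ k^3·P(K=k)
 = (-216)·0.21 + (-125)·0.15 + (-64)·0.15 + (-27)·0.12 + (-8)·0.13 + (-1)·0.11 + 0·0.13
 = (-45.36) + (-18.75) + (-9.6) + (-3.24) + (-1.04) + (-0.11) + 0
 = -78.1

-78.1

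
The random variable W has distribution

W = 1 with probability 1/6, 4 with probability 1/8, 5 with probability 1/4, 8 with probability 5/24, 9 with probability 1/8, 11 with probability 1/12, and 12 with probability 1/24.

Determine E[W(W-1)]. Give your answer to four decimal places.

E[W(W-1)] = Σ w(w-1)·P(W=w)
 = 0·1/6 + 12·1/8 + 20·1/4 + 56·5/24 + 72·1/8 + 110·1/12 + 132·1/24
 = 0 + 3/2 + 5 + 35/3 + 9 + 55/6 + 11/2
 = 251/6

41.8333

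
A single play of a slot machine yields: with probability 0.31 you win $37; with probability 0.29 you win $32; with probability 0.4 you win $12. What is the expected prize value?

E[payout] = 37·0.31 + 32·0.29 + 12·0.4
 = 11.47 + 9.28 + 4.8
 = 25.55

25.55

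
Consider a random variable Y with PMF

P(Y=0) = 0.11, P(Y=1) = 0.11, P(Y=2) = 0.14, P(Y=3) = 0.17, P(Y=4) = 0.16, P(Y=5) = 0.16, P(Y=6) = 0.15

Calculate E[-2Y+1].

E[-2Y+1] = Σ (-2y+1)·P(Y=y)
 = 1·0.11 + (-1)·0.11 + (-3)·0.14 + (-5)·0.17 + (-7)·0.16 + (-9)·0.16 + (-11)·0.15
 = 0.11 + (-0.11) + (-0.42) + (-0.85) + (-1.12) + (-1.44) + (-1.65)
 = -5.48

-5.48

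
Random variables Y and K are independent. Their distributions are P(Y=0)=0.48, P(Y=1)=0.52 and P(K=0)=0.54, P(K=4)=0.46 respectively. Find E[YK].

E[YK] = Σ_y Σ_k yk · P(Y=y)P(K=k)
 = 0·0.2592 + 0·0.2208 + 0·0.2808 + 4·0.2392
 = 0 + 0 + 0 + 0.9568
 = 0.9568

0.9568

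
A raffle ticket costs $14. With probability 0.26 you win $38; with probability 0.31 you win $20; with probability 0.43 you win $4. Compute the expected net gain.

E[payout] = 38·0.26 + 20·0.31 + 4·0.43
 = 9.88 + 6.2 + 1.72
 = 17.8
Net = 17.8 - 14 = 3.8

3.8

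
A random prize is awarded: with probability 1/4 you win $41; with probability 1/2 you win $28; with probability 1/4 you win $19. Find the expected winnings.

E[payout] = 41·1/4 + 28·1/2 + 19·1/4
 = 41/4 + 14 + 19/4
 = 29

29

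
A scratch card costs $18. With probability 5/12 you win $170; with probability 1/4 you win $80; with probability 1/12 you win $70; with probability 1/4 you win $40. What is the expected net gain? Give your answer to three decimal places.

E[payout] = 170·5/12 + 80·1/4 + 70·1/12 + 40·1/4
 = 425/6 + 20 + 35/6 + 10
 = 320/3
Net = 320/3 - 18 = 266/3

88.667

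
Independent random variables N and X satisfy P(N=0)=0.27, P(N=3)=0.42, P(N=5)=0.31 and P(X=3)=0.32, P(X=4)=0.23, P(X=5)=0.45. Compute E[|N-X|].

E[|N-X|] = Σ_n Σ_x |n-x| · P(N=n)P(X=x)
 = 3·0.0864 + 4·0.0621 + 5·0.1215 + 0·0.1344 + 1·0.0966 + 2·0.189 + 2·0.0992 + 1·0.0713 + 0·0.1395
 = 0.2592 + 0.2484 + 0.6075 + 0 + 0.0966 + 0.378 + 0.1984 + 0.0713 + 0
 = 1.8594

1.8594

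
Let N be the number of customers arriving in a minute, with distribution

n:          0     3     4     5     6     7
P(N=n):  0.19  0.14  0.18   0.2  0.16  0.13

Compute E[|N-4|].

1.81

E[|N-4|] = Σ |n-4|·P(N=n)
 = 4·0.19 + 1·0.14 + 0·0.18 + 1·0.2 + 2·0.16 + 3·0.13
 = 0.76 + 0.14 + 0 + 0.2 + 0.32 + 0.39
 = 1.81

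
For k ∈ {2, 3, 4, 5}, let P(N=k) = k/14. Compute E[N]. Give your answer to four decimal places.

E[N] = Σ n·P(N=n)
 = 2·1/7 + 3·3/14 + 4·2/7 + 5·5/14
 = 2/7 + 9/14 + 8/7 + 25/14
 = 27/7

3.8571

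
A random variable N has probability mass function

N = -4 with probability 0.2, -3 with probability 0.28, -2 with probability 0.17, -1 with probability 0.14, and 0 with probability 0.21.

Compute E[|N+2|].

E[|N+2|] = Σ |n+2|·P(N=n)
 = 2·0.2 + 1·0.28 + 0·0.17 + 1·0.14 + 2·0.21
 = 0.4 + 0.28 + 0 + 0.14 + 0.42
 = 1.24

1.24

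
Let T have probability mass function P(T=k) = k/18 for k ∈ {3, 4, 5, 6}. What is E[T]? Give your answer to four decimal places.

4.7778

E[T] = Σ t·P(T=t)
 = 3·1/6 + 4·2/9 + 5·5/18 + 6·1/3
 = 1/2 + 8/9 + 25/18 + 2
 = 43/9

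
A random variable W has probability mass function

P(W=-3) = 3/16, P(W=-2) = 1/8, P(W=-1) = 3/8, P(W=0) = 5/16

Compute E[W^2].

2.5625

E[W^2] = Σ w^2·P(W=w)
 = 9·3/16 + 4·1/8 + 1·3/8 + 0·5/16
 = 27/16 + 1/2 + 3/8 + 0
 = 41/16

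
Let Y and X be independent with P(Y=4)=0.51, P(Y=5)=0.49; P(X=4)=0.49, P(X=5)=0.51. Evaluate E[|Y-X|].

0.5002

E[|Y-X|] = Σ_y Σ_x |y-x| · P(Y=y)P(X=x)
 = 0·0.2499 + 1·0.2601 + 1·0.2401 + 0·0.2499
 = 0 + 0.2601 + 0.2401 + 0
 = 0.5002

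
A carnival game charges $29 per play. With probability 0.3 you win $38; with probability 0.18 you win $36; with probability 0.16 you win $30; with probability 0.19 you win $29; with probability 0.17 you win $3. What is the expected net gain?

-0.3

E[payout] = 38·0.3 + 36·0.18 + 30·0.16 + 29·0.19 + 3·0.17
 = 11.4 + 6.48 + 4.8 + 5.51 + 0.51
 = 28.7
Net = 28.7 - 29 = -0.3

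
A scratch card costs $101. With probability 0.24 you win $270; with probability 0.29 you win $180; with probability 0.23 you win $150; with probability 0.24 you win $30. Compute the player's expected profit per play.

57.7

E[payout] = 270·0.24 + 180·0.29 + 150·0.23 + 30·0.24
 = 64.8 + 52.2 + 34.5 + 7.2
 = 158.7
Net = 158.7 - 101 = 57.7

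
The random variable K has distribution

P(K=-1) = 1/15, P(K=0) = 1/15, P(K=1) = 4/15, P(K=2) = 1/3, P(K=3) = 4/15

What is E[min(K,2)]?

1.4

E[min(K,2)] = Σ min(k,2)·P(K=k)
 = (-1)·1/15 + 0·1/15 + 1·4/15 + 2·1/3 + 2·4/15
 = (-1/15) + 0 + 4/15 + 2/3 + 8/15
 = 7/5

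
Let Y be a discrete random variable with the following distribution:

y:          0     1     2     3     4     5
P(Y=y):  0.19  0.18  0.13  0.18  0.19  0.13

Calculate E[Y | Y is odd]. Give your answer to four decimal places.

P(Y is odd) = 0.18 + 0.18 + 0.13 = 0.49.
E[Y | Y is odd] = [1·0.18 + 3·0.18 + 5·0.13] / 0.49
 = 1.37 / 0.49
 = 137/49

2.7959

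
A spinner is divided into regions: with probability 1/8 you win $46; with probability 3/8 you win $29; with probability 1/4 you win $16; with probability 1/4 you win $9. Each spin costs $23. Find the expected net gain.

E[payout] = 46·1/8 + 29·3/8 + 16·1/4 + 9·1/4
 = 23/4 + 87/8 + 4 + 9/4
 = 183/8
Net = 183/8 - 23 = -1/8

-0.125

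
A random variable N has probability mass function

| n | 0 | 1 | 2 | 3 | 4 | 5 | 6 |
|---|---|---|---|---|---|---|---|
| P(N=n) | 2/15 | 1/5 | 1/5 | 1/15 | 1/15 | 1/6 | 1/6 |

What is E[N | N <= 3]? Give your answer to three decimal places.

P(N <= 3) = 2/15 + 1/5 + 1/5 + 1/15 = 3/5.
E[N | N <= 3] = [0·2/15 + 1·1/5 + 2·1/5 + 3·1/15] / (3/5)
 = 4/5 / (3/5)
 = 4/3

1.333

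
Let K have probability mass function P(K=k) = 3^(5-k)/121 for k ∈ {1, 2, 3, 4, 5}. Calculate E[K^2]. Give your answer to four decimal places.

E[K^2] = Σ k^2·P(K=k)
 = 1·81/121 + 4·27/121 + 9·9/121 + 16·3/121 + 25·1/121
 = 81/121 + 108/121 + 81/121 + 48/121 + 25/121
 = 343/121

2.8347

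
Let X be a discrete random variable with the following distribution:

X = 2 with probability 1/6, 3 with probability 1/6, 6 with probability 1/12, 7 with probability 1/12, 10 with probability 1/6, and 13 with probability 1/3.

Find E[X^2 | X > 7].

P(X > 7) = 1/6 + 1/3 = 1/2.
E[X^2 | X > 7] = [100·1/6 + 169·1/3] / (1/2)
 = 73 / (1/2)
 = 146

146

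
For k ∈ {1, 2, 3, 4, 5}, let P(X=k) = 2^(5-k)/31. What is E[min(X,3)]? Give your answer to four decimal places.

E[min(X,3)] = Σ min(x,3)·P(X=x)
 = 1·16/31 + 2·8/31 + 3·4/31 + 3·2/31 + 3·1/31
 = 16/31 + 16/31 + 12/31 + 6/31 + 3/31
 = 53/31

1.7097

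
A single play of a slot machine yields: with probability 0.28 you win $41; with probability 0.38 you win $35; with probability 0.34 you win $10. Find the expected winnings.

28.18

E[payout] = 41·0.28 + 35·0.38 + 10·0.34
 = 11.48 + 13.3 + 3.4
 = 28.18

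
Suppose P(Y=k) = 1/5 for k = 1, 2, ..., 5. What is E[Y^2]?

11

E[Y^2] = Σ y^2·P(Y=y)
 = 1·1/5 + 4·1/5 + 9·1/5 + 16·1/5 + 25·1/5
 = 1/5 + 4/5 + 9/5 + 16/5 + 5
 = 11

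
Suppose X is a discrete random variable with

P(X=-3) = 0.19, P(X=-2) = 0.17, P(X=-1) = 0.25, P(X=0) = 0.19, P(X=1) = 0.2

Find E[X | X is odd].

-0.96875

P(X is odd) = 0.19 + 0.25 + 0.2 = 0.64.
E[X | X is odd] = [(-3)·0.19 + (-1)·0.25 + 1·0.2] / 0.64
 = -0.62 / 0.64
 = -31/32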